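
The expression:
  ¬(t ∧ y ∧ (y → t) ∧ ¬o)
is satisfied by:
  {o: True, t: False, y: False}
  {t: False, y: False, o: False}
  {y: True, o: True, t: False}
  {y: True, t: False, o: False}
  {o: True, t: True, y: False}
  {t: True, o: False, y: False}
  {y: True, t: True, o: True}


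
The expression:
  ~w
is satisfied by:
  {w: False}


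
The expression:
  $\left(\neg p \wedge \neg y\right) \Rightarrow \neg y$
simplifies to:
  $\text{True}$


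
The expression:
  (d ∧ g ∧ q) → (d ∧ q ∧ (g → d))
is always true.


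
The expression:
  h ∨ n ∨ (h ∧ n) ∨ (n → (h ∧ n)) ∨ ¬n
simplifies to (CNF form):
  True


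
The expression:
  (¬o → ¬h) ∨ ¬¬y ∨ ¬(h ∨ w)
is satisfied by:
  {y: True, o: True, h: False}
  {y: True, h: False, o: False}
  {o: True, h: False, y: False}
  {o: False, h: False, y: False}
  {y: True, o: True, h: True}
  {y: True, h: True, o: False}
  {o: True, h: True, y: False}


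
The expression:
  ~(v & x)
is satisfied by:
  {v: False, x: False}
  {x: True, v: False}
  {v: True, x: False}


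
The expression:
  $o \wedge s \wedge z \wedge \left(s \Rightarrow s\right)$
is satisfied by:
  {z: True, s: True, o: True}


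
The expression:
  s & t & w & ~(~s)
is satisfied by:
  {t: True, w: True, s: True}


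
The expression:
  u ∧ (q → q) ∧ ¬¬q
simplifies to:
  q ∧ u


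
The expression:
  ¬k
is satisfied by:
  {k: False}


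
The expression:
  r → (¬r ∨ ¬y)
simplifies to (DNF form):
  ¬r ∨ ¬y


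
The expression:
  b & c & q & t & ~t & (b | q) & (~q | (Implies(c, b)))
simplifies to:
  False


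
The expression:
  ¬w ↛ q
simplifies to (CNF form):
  q ∨ ¬w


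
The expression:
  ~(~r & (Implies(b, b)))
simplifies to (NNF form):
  r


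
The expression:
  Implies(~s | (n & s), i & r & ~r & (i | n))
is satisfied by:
  {s: True, n: False}


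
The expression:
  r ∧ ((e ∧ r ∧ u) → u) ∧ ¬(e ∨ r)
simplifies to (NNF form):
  False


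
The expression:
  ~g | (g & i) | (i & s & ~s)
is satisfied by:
  {i: True, g: False}
  {g: False, i: False}
  {g: True, i: True}


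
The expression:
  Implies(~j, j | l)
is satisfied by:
  {l: True, j: True}
  {l: True, j: False}
  {j: True, l: False}


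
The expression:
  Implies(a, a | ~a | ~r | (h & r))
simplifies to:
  True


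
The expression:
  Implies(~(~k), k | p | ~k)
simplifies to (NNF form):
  True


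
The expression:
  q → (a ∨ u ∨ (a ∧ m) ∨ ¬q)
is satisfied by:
  {a: True, u: True, q: False}
  {a: True, u: False, q: False}
  {u: True, a: False, q: False}
  {a: False, u: False, q: False}
  {a: True, q: True, u: True}
  {a: True, q: True, u: False}
  {q: True, u: True, a: False}


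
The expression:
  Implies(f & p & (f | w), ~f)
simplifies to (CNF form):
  ~f | ~p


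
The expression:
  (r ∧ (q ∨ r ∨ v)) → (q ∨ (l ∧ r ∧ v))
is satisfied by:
  {q: True, v: True, l: True, r: False}
  {q: True, v: True, l: False, r: False}
  {q: True, l: True, v: False, r: False}
  {q: True, l: False, v: False, r: False}
  {v: True, l: True, q: False, r: False}
  {v: True, l: False, q: False, r: False}
  {l: True, q: False, v: False, r: False}
  {l: False, q: False, v: False, r: False}
  {r: True, q: True, v: True, l: True}
  {r: True, q: True, v: True, l: False}
  {r: True, q: True, l: True, v: False}
  {r: True, q: True, l: False, v: False}
  {r: True, v: True, l: True, q: False}


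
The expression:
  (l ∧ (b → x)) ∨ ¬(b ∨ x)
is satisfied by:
  {l: True, b: False, x: False}
  {l: False, b: False, x: False}
  {x: True, l: True, b: False}
  {x: True, b: True, l: True}


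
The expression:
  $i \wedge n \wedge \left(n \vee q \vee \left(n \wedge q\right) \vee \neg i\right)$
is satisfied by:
  {i: True, n: True}


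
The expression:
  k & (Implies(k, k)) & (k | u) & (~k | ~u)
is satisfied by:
  {k: True, u: False}


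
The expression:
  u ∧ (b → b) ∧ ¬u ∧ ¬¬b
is never true.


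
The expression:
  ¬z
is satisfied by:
  {z: False}


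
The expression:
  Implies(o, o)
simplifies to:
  True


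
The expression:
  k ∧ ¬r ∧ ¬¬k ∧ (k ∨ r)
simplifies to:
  k ∧ ¬r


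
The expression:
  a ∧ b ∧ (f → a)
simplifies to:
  a ∧ b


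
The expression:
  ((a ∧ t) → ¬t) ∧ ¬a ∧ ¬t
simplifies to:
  ¬a ∧ ¬t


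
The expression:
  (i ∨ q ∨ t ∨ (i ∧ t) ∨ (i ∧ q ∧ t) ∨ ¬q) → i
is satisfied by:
  {i: True}


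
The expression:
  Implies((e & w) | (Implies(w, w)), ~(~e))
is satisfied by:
  {e: True}


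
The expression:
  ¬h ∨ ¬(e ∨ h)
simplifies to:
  ¬h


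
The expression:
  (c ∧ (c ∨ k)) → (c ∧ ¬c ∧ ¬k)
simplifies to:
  ¬c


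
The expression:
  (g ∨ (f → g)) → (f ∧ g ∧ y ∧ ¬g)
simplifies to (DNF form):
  f ∧ ¬g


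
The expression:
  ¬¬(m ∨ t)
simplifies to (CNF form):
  m ∨ t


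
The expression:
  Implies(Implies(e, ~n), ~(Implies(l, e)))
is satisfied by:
  {n: True, l: True, e: False}
  {l: True, e: False, n: False}
  {n: True, l: True, e: True}
  {n: True, e: True, l: False}


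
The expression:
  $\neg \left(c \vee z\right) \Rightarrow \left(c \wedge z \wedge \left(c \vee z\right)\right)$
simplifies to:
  $c \vee z$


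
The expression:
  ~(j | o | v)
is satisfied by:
  {v: False, o: False, j: False}


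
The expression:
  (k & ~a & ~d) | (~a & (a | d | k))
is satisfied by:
  {d: True, k: True, a: False}
  {d: True, k: False, a: False}
  {k: True, d: False, a: False}


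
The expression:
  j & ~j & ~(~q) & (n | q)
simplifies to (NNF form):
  False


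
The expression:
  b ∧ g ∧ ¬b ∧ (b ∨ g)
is never true.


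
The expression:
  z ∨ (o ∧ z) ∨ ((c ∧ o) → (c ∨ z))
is always true.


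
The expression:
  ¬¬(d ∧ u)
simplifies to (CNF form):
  d ∧ u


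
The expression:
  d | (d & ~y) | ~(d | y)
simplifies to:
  d | ~y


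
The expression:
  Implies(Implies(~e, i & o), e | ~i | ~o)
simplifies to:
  e | ~i | ~o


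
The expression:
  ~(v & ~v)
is always true.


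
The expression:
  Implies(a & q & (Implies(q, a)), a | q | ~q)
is always true.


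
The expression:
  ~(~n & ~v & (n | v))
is always true.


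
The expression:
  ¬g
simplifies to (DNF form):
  ¬g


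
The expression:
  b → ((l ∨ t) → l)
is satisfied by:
  {l: True, t: False, b: False}
  {t: False, b: False, l: False}
  {l: True, b: True, t: False}
  {b: True, t: False, l: False}
  {l: True, t: True, b: False}
  {t: True, l: False, b: False}
  {l: True, b: True, t: True}


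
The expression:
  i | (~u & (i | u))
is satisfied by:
  {i: True}


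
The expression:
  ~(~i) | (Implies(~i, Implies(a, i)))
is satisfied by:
  {i: True, a: False}
  {a: False, i: False}
  {a: True, i: True}


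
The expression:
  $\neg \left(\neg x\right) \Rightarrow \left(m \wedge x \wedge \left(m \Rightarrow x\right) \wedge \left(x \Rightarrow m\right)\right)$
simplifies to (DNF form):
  $m \vee \neg x$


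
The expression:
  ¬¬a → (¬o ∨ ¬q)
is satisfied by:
  {o: False, q: False, a: False}
  {a: True, o: False, q: False}
  {q: True, o: False, a: False}
  {a: True, q: True, o: False}
  {o: True, a: False, q: False}
  {a: True, o: True, q: False}
  {q: True, o: True, a: False}


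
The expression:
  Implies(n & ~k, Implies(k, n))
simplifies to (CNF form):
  True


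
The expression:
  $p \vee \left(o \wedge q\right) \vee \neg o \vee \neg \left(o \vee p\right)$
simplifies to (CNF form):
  $p \vee q \vee \neg o$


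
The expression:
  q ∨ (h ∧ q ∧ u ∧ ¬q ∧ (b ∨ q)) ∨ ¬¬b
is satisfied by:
  {b: True, q: True}
  {b: True, q: False}
  {q: True, b: False}


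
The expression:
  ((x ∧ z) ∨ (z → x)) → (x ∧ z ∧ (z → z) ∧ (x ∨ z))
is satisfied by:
  {z: True}


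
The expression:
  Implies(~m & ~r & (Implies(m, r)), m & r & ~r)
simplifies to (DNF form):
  m | r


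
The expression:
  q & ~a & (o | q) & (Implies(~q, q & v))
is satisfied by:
  {q: True, a: False}


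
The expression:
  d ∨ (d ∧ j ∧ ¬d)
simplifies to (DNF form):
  d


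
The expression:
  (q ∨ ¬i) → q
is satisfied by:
  {i: True, q: True}
  {i: True, q: False}
  {q: True, i: False}


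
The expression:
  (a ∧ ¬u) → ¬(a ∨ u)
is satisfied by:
  {u: True, a: False}
  {a: False, u: False}
  {a: True, u: True}


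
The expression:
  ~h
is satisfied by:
  {h: False}


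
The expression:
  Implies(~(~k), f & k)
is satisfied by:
  {f: True, k: False}
  {k: False, f: False}
  {k: True, f: True}


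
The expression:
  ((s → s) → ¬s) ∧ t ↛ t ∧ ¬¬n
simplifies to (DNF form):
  False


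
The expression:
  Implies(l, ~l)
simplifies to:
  ~l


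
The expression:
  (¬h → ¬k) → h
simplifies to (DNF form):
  h ∨ k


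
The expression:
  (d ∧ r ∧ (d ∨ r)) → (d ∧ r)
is always true.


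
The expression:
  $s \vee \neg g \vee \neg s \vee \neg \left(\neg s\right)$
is always true.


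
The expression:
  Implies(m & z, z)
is always true.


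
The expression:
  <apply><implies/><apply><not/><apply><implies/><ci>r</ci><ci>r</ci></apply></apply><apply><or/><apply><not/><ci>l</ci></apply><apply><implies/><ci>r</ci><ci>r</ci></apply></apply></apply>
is always true.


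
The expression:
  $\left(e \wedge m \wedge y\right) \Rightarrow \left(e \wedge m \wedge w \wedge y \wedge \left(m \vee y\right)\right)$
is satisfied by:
  {w: True, m: False, y: False, e: False}
  {w: False, m: False, y: False, e: False}
  {e: True, w: True, m: False, y: False}
  {e: True, w: False, m: False, y: False}
  {y: True, w: True, m: False, e: False}
  {y: True, w: False, m: False, e: False}
  {e: True, y: True, w: True, m: False}
  {e: True, y: True, w: False, m: False}
  {m: True, w: True, e: False, y: False}
  {m: True, w: False, e: False, y: False}
  {e: True, m: True, w: True, y: False}
  {e: True, m: True, w: False, y: False}
  {y: True, m: True, w: True, e: False}
  {y: True, m: True, w: False, e: False}
  {y: True, m: True, e: True, w: True}


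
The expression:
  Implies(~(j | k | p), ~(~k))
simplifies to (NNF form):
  j | k | p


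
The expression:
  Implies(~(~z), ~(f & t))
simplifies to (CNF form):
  ~f | ~t | ~z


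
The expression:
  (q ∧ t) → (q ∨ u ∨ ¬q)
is always true.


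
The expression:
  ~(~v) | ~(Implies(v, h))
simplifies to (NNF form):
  v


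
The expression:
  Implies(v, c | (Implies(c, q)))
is always true.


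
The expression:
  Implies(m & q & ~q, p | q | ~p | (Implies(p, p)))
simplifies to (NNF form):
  True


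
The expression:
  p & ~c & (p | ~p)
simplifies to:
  p & ~c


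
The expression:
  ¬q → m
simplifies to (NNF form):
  m ∨ q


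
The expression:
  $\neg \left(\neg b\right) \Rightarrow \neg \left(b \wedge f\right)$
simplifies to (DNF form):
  $\neg b \vee \neg f$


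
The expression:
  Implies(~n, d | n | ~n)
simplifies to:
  True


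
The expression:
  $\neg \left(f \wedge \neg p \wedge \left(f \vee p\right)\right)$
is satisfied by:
  {p: True, f: False}
  {f: False, p: False}
  {f: True, p: True}


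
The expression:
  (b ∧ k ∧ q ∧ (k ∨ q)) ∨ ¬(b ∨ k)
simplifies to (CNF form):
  (b ∨ ¬k) ∧ (k ∨ ¬b) ∧ (q ∨ ¬k)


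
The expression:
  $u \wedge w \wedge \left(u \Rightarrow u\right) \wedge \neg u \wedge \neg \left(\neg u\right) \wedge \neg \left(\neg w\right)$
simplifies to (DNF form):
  $\text{False}$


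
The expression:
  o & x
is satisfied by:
  {x: True, o: True}


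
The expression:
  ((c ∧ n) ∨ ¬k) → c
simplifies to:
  c ∨ k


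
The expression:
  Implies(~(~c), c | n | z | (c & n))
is always true.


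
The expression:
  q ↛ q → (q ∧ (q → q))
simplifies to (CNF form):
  True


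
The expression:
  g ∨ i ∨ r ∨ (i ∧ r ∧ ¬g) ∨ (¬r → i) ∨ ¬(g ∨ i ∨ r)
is always true.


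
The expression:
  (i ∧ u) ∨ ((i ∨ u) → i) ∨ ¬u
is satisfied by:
  {i: True, u: False}
  {u: False, i: False}
  {u: True, i: True}


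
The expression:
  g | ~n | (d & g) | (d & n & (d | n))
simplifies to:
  d | g | ~n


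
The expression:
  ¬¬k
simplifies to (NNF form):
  k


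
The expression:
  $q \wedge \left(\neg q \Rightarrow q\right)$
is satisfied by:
  {q: True}


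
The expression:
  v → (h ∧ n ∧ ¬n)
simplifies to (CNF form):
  ¬v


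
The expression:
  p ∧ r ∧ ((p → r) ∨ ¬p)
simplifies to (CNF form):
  p ∧ r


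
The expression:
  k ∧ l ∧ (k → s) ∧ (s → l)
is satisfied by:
  {k: True, s: True, l: True}


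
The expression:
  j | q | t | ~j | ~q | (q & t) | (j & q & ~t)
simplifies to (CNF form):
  True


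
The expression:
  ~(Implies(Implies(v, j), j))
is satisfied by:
  {v: False, j: False}


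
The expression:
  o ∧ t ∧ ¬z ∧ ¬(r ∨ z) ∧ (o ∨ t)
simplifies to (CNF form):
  o ∧ t ∧ ¬r ∧ ¬z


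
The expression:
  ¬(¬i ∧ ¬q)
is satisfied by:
  {i: True, q: True}
  {i: True, q: False}
  {q: True, i: False}


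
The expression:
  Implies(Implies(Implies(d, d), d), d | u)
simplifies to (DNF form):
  True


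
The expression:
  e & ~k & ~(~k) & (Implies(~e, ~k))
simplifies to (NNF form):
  False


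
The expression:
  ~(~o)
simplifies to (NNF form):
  o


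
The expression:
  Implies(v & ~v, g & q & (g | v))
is always true.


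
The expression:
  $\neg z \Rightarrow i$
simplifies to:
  $i \vee z$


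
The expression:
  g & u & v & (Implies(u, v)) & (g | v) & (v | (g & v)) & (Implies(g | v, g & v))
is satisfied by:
  {u: True, g: True, v: True}


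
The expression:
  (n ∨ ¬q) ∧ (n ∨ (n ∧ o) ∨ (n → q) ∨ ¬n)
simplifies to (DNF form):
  n ∨ ¬q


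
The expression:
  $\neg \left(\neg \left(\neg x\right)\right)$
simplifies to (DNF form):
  $\neg x$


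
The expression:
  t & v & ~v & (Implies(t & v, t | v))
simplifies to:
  False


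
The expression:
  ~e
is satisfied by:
  {e: False}


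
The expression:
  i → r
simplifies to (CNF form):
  r ∨ ¬i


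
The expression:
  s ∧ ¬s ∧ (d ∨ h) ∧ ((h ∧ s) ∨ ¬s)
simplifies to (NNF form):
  False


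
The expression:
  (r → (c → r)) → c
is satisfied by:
  {c: True}


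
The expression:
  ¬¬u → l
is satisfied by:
  {l: True, u: False}
  {u: False, l: False}
  {u: True, l: True}


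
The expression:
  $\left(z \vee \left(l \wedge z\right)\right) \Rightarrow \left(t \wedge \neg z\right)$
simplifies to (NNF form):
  $\neg z$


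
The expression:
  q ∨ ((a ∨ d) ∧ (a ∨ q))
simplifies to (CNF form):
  a ∨ q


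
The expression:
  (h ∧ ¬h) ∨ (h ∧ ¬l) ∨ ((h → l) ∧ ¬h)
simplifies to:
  ¬h ∨ ¬l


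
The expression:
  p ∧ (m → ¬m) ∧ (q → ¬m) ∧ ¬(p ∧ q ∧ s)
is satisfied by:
  {p: True, s: False, q: False, m: False}
  {p: True, q: True, s: False, m: False}
  {p: True, s: True, q: False, m: False}


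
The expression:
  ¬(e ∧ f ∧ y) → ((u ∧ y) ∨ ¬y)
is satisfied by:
  {u: True, f: True, e: True, y: False}
  {u: True, f: True, e: False, y: False}
  {u: True, e: True, f: False, y: False}
  {u: True, e: False, f: False, y: False}
  {f: True, e: True, u: False, y: False}
  {f: True, e: False, u: False, y: False}
  {e: True, u: False, f: False, y: False}
  {e: False, u: False, f: False, y: False}
  {y: True, u: True, f: True, e: True}
  {y: True, u: True, f: True, e: False}
  {y: True, u: True, e: True, f: False}
  {y: True, u: True, e: False, f: False}
  {y: True, f: True, e: True, u: False}


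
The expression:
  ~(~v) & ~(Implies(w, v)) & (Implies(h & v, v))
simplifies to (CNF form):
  False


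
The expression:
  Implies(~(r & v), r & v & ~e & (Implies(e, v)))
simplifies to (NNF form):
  r & v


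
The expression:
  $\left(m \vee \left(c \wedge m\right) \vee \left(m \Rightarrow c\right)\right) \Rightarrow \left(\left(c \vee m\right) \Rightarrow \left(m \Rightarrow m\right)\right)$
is always true.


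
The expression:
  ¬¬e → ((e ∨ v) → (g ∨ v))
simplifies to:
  g ∨ v ∨ ¬e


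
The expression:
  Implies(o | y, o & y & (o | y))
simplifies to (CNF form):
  (o | ~o) & (o | ~y) & (y | ~o) & (y | ~y)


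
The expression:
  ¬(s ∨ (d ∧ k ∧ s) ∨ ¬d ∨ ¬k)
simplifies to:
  d ∧ k ∧ ¬s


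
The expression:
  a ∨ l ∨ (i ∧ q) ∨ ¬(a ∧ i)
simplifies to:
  True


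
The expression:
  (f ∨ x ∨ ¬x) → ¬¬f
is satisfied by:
  {f: True}


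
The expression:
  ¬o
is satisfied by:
  {o: False}


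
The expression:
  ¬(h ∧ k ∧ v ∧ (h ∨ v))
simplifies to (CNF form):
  ¬h ∨ ¬k ∨ ¬v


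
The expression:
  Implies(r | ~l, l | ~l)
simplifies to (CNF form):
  True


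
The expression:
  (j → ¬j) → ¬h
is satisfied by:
  {j: True, h: False}
  {h: False, j: False}
  {h: True, j: True}


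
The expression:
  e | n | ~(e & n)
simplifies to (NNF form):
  True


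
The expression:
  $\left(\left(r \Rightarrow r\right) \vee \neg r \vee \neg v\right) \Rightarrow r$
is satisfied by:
  {r: True}


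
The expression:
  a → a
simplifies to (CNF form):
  True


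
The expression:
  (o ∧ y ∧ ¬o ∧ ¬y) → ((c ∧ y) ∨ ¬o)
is always true.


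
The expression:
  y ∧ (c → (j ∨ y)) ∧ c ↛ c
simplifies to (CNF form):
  False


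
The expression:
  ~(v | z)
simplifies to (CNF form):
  ~v & ~z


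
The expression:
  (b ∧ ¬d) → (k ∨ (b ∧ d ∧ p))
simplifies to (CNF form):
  d ∨ k ∨ ¬b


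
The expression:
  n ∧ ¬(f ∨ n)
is never true.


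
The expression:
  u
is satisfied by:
  {u: True}


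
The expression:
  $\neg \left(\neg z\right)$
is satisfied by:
  {z: True}


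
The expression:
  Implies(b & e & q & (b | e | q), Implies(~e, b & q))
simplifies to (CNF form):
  True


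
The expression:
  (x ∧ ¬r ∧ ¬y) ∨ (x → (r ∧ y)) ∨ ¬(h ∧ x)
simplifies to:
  (r ∧ y) ∨ (¬r ∧ ¬y) ∨ ¬h ∨ ¬x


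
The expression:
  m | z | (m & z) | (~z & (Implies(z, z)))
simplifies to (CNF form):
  True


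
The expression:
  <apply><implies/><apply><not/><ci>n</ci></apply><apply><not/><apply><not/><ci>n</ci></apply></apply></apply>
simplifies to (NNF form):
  <ci>n</ci>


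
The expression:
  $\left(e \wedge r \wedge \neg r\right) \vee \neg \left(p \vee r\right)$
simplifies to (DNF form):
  $\neg p \wedge \neg r$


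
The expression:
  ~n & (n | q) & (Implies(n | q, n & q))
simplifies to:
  False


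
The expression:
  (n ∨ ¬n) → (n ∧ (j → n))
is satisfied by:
  {n: True}


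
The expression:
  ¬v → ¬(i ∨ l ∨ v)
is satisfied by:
  {v: True, i: False, l: False}
  {v: True, l: True, i: False}
  {v: True, i: True, l: False}
  {v: True, l: True, i: True}
  {l: False, i: False, v: False}


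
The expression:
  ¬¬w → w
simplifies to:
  True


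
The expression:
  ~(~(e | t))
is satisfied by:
  {t: True, e: True}
  {t: True, e: False}
  {e: True, t: False}


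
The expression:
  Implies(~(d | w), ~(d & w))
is always true.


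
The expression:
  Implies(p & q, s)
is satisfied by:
  {s: True, p: False, q: False}
  {p: False, q: False, s: False}
  {q: True, s: True, p: False}
  {q: True, p: False, s: False}
  {s: True, p: True, q: False}
  {p: True, s: False, q: False}
  {q: True, p: True, s: True}


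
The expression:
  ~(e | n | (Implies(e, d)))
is never true.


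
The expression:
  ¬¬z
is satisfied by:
  {z: True}


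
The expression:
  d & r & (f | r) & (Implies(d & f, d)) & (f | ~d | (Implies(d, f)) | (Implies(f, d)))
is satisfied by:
  {r: True, d: True}


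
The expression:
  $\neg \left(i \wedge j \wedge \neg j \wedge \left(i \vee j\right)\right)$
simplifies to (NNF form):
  $\text{True}$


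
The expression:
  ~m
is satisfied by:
  {m: False}


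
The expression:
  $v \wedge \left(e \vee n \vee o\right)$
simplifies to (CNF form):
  $v \wedge \left(e \vee n \vee o\right)$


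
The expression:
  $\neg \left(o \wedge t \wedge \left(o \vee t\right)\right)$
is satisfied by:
  {o: False, t: False}
  {t: True, o: False}
  {o: True, t: False}


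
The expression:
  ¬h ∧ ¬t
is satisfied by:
  {h: False, t: False}


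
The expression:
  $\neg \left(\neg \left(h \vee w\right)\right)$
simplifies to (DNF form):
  $h \vee w$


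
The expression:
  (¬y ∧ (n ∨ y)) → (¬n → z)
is always true.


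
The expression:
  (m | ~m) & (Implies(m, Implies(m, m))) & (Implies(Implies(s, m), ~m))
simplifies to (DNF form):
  ~m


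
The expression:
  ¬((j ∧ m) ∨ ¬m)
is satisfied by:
  {m: True, j: False}


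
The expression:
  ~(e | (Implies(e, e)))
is never true.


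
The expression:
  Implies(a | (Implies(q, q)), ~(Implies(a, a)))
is never true.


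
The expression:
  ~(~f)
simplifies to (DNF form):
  f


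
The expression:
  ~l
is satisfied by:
  {l: False}


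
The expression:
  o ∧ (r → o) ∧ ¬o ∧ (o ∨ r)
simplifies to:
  False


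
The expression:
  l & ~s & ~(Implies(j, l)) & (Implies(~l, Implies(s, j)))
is never true.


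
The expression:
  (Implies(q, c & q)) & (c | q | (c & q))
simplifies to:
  c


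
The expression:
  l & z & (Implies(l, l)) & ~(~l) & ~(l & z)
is never true.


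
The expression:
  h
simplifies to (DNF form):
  h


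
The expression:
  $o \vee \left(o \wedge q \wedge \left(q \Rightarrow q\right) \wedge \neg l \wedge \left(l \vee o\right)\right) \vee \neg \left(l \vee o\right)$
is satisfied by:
  {o: True, l: False}
  {l: False, o: False}
  {l: True, o: True}


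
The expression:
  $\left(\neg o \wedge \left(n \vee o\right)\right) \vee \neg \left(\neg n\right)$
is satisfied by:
  {n: True}


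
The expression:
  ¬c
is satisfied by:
  {c: False}


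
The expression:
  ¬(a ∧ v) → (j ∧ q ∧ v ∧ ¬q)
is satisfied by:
  {a: True, v: True}


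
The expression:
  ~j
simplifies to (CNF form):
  ~j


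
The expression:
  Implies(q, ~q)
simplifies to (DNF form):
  ~q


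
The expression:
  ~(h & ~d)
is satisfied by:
  {d: True, h: False}
  {h: False, d: False}
  {h: True, d: True}


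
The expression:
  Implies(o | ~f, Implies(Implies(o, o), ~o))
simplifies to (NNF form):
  ~o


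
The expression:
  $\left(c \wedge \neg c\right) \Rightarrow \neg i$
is always true.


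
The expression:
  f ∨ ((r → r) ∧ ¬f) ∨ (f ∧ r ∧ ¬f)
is always true.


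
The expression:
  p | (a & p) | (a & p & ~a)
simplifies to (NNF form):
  p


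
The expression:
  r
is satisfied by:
  {r: True}


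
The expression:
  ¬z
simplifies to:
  ¬z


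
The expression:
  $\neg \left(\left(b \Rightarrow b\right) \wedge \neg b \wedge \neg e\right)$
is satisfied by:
  {b: True, e: True}
  {b: True, e: False}
  {e: True, b: False}


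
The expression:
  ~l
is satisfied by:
  {l: False}


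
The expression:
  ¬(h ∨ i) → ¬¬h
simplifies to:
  h ∨ i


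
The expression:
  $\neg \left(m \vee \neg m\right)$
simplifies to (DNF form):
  $\text{False}$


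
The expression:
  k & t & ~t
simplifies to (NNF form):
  False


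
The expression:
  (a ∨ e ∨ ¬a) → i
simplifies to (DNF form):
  i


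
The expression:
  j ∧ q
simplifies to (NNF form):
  j ∧ q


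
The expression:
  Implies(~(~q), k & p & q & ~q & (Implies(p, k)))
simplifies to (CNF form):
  ~q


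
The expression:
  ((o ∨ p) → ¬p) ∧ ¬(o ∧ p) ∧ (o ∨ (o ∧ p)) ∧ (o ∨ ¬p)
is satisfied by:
  {o: True, p: False}


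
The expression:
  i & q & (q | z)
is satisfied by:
  {i: True, q: True}


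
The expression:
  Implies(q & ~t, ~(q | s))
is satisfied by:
  {t: True, q: False}
  {q: False, t: False}
  {q: True, t: True}


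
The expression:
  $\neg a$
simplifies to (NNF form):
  $\neg a$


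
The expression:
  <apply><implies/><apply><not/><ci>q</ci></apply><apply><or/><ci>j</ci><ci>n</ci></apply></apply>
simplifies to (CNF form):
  <apply><or/><ci>j</ci><ci>n</ci><ci>q</ci></apply>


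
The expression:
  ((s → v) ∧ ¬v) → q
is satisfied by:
  {q: True, v: True, s: True}
  {q: True, v: True, s: False}
  {q: True, s: True, v: False}
  {q: True, s: False, v: False}
  {v: True, s: True, q: False}
  {v: True, s: False, q: False}
  {s: True, v: False, q: False}


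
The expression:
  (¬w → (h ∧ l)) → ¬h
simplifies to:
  (¬l ∧ ¬w) ∨ ¬h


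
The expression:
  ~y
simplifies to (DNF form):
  ~y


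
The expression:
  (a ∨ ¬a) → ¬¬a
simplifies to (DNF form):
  a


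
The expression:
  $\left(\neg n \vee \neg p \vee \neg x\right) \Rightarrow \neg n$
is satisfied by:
  {p: True, x: True, n: False}
  {p: True, x: False, n: False}
  {x: True, p: False, n: False}
  {p: False, x: False, n: False}
  {n: True, p: True, x: True}


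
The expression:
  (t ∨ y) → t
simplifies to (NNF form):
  t ∨ ¬y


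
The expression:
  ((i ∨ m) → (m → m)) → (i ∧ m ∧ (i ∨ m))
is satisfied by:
  {m: True, i: True}


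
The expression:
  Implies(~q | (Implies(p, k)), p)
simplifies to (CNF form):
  p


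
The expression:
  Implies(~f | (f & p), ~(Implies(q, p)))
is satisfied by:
  {q: True, f: True, p: False}
  {q: True, f: False, p: False}
  {f: True, q: False, p: False}


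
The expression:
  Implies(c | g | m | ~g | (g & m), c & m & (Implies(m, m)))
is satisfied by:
  {c: True, m: True}


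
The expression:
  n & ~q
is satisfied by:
  {n: True, q: False}


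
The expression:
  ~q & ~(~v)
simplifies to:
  v & ~q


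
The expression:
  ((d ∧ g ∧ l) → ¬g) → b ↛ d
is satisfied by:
  {b: True, g: True, l: True, d: False}
  {b: True, g: True, l: False, d: False}
  {b: True, l: True, g: False, d: False}
  {b: True, l: False, g: False, d: False}
  {b: True, d: True, g: True, l: True}
  {d: True, g: True, l: True, b: False}


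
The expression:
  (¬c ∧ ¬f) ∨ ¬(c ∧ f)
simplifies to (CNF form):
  ¬c ∨ ¬f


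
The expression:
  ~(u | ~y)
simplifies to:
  y & ~u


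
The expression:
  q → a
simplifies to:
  a ∨ ¬q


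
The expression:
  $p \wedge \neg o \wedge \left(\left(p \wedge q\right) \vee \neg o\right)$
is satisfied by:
  {p: True, o: False}


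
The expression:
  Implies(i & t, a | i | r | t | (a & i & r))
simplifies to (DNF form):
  True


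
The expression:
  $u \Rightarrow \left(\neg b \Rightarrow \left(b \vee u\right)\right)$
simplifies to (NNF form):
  $\text{True}$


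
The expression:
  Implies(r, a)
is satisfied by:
  {a: True, r: False}
  {r: False, a: False}
  {r: True, a: True}


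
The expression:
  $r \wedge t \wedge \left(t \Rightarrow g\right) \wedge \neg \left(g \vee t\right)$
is never true.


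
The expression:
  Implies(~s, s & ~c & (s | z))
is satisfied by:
  {s: True}


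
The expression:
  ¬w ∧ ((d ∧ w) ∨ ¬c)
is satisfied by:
  {w: False, c: False}


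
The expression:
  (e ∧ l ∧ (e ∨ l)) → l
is always true.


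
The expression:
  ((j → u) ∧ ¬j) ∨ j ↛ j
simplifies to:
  ¬j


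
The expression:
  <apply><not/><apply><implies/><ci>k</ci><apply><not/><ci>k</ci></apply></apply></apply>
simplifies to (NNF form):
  <ci>k</ci>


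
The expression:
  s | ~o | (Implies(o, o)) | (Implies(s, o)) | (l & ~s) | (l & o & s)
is always true.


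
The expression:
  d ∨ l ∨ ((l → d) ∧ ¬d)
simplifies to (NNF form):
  True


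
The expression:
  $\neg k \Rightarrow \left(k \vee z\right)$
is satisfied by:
  {k: True, z: True}
  {k: True, z: False}
  {z: True, k: False}


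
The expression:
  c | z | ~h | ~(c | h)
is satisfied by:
  {z: True, c: True, h: False}
  {z: True, h: False, c: False}
  {c: True, h: False, z: False}
  {c: False, h: False, z: False}
  {z: True, c: True, h: True}
  {z: True, h: True, c: False}
  {c: True, h: True, z: False}


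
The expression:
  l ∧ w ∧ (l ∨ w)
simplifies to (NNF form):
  l ∧ w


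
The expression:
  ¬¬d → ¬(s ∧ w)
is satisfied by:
  {s: False, d: False, w: False}
  {w: True, s: False, d: False}
  {d: True, s: False, w: False}
  {w: True, d: True, s: False}
  {s: True, w: False, d: False}
  {w: True, s: True, d: False}
  {d: True, s: True, w: False}


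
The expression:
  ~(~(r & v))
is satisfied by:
  {r: True, v: True}


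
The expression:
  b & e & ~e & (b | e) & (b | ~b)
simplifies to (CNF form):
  False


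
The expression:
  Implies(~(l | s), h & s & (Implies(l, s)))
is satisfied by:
  {l: True, s: True}
  {l: True, s: False}
  {s: True, l: False}


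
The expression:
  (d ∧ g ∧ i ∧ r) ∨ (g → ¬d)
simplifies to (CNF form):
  (i ∨ ¬d ∨ ¬g) ∧ (r ∨ ¬d ∨ ¬g)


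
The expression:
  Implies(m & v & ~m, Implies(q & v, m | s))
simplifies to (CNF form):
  True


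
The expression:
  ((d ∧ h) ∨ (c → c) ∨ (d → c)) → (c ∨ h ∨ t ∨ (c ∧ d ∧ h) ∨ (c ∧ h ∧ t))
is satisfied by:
  {t: True, c: True, h: True}
  {t: True, c: True, h: False}
  {t: True, h: True, c: False}
  {t: True, h: False, c: False}
  {c: True, h: True, t: False}
  {c: True, h: False, t: False}
  {h: True, c: False, t: False}


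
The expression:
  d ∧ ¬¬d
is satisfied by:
  {d: True}


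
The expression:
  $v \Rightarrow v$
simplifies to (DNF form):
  $\text{True}$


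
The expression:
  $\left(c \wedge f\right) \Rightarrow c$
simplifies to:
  $\text{True}$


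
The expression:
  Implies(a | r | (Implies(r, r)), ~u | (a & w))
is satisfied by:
  {w: True, a: True, u: False}
  {w: True, a: False, u: False}
  {a: True, w: False, u: False}
  {w: False, a: False, u: False}
  {w: True, u: True, a: True}


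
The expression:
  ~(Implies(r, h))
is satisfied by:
  {r: True, h: False}


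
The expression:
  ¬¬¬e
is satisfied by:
  {e: False}


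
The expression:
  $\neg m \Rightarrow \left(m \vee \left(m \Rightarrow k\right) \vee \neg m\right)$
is always true.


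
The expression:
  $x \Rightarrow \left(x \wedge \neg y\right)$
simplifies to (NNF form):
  $\neg x \vee \neg y$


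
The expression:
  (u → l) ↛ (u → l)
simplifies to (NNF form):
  False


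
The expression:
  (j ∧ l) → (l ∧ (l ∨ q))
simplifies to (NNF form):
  True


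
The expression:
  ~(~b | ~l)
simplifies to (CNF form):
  b & l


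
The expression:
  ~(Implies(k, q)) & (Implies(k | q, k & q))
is never true.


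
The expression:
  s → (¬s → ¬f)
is always true.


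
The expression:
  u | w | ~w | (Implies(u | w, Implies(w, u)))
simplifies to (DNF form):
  True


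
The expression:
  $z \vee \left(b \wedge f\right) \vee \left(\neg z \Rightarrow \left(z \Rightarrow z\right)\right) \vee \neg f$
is always true.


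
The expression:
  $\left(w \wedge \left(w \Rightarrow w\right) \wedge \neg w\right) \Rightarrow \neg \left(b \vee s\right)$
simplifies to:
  $\text{True}$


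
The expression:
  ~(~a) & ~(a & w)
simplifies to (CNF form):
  a & ~w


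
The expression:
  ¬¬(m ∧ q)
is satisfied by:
  {m: True, q: True}


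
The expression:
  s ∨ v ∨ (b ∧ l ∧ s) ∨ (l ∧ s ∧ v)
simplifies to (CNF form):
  s ∨ v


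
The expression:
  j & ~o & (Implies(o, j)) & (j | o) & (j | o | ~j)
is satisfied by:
  {j: True, o: False}


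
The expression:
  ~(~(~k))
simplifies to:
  ~k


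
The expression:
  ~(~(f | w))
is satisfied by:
  {w: True, f: True}
  {w: True, f: False}
  {f: True, w: False}


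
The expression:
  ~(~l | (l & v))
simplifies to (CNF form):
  l & ~v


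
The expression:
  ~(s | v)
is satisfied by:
  {v: False, s: False}


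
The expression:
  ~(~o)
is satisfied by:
  {o: True}


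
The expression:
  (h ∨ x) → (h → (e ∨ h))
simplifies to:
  True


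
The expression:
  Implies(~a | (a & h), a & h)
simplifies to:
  a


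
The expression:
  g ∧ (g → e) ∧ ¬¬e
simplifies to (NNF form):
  e ∧ g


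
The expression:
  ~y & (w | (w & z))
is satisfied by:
  {w: True, y: False}


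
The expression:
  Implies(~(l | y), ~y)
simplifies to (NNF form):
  True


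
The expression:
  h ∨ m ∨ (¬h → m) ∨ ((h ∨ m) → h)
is always true.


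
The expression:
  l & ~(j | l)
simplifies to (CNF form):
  False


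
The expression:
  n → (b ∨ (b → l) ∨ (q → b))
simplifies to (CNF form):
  True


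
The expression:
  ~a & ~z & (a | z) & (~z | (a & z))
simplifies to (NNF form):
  False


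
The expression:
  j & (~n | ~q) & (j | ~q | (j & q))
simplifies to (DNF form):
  (j & ~n) | (j & ~q)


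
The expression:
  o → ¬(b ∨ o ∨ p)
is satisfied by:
  {o: False}


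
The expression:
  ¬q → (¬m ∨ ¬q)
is always true.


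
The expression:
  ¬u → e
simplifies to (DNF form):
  e ∨ u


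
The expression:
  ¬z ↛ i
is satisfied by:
  {i: True, z: False}
  {z: False, i: False}
  {z: True, i: True}


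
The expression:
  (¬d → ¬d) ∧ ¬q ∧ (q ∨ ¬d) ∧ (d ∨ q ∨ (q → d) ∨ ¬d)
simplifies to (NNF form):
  ¬d ∧ ¬q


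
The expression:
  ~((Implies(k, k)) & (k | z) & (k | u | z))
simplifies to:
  ~k & ~z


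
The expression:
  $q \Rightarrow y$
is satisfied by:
  {y: True, q: False}
  {q: False, y: False}
  {q: True, y: True}


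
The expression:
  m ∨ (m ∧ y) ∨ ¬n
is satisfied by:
  {m: True, n: False}
  {n: False, m: False}
  {n: True, m: True}


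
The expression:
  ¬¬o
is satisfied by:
  {o: True}


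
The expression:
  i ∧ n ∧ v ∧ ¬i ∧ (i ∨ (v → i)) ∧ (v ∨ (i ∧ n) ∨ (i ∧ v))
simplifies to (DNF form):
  False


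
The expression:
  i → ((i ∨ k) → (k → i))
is always true.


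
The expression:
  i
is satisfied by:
  {i: True}


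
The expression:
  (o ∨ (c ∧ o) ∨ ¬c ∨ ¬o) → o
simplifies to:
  o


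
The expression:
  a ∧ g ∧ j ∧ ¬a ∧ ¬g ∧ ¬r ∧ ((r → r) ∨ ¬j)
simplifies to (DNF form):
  False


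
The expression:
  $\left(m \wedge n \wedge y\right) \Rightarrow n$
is always true.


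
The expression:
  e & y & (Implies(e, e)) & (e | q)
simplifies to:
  e & y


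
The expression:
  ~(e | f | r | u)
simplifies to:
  ~e & ~f & ~r & ~u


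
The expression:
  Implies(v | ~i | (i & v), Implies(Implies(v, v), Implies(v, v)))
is always true.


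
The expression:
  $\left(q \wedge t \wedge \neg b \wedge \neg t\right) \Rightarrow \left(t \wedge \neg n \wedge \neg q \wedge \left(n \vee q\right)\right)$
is always true.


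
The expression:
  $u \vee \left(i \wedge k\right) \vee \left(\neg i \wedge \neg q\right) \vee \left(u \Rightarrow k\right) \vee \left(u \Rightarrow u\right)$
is always true.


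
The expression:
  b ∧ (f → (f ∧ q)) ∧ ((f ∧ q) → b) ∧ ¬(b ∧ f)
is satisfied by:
  {b: True, f: False}


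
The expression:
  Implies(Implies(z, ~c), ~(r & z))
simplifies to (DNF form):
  c | ~r | ~z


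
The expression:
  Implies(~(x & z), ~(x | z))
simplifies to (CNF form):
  (x | ~x) & (x | ~z) & (z | ~x) & (z | ~z)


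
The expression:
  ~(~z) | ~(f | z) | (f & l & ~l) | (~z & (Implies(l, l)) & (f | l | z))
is always true.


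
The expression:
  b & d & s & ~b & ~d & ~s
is never true.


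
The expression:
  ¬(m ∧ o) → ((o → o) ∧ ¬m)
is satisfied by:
  {o: True, m: False}
  {m: False, o: False}
  {m: True, o: True}


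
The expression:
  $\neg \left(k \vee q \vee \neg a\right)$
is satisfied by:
  {a: True, q: False, k: False}


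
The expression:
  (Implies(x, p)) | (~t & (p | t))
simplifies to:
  p | ~x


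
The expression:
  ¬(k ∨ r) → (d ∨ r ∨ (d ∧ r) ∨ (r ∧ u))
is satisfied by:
  {r: True, d: True, k: True}
  {r: True, d: True, k: False}
  {r: True, k: True, d: False}
  {r: True, k: False, d: False}
  {d: True, k: True, r: False}
  {d: True, k: False, r: False}
  {k: True, d: False, r: False}


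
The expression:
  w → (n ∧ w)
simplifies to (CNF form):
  n ∨ ¬w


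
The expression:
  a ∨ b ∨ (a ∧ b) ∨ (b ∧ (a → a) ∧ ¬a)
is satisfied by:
  {a: True, b: True}
  {a: True, b: False}
  {b: True, a: False}


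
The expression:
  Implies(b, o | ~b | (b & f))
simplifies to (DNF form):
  f | o | ~b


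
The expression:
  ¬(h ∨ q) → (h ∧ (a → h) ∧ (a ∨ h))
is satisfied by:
  {q: True, h: True}
  {q: True, h: False}
  {h: True, q: False}


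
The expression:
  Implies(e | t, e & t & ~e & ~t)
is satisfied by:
  {e: False, t: False}


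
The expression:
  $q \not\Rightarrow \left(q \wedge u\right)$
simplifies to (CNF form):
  $q \wedge \neg u$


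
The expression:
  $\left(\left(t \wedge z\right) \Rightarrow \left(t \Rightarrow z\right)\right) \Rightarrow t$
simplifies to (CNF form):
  $t$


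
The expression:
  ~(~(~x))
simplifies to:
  ~x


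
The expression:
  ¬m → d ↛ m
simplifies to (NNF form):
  d ∨ m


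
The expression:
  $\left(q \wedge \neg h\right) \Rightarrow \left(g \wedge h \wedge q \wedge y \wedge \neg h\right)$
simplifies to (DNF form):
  $h \vee \neg q$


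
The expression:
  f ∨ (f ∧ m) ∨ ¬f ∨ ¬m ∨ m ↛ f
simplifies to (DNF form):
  True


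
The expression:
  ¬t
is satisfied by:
  {t: False}


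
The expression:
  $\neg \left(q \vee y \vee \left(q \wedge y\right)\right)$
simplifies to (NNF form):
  $\neg q \wedge \neg y$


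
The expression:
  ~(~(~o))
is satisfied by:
  {o: False}


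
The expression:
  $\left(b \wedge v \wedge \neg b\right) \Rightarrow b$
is always true.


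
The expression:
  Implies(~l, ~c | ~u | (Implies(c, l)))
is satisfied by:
  {l: True, u: False, c: False}
  {u: False, c: False, l: False}
  {l: True, c: True, u: False}
  {c: True, u: False, l: False}
  {l: True, u: True, c: False}
  {u: True, l: False, c: False}
  {l: True, c: True, u: True}


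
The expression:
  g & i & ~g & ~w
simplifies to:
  False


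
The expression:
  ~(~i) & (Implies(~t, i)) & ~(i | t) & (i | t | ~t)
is never true.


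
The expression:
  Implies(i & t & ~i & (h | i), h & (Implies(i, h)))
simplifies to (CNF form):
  True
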